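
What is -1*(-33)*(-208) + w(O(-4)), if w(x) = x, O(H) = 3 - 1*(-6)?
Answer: -6855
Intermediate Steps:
O(H) = 9 (O(H) = 3 + 6 = 9)
-1*(-33)*(-208) + w(O(-4)) = -1*(-33)*(-208) + 9 = 33*(-208) + 9 = -6864 + 9 = -6855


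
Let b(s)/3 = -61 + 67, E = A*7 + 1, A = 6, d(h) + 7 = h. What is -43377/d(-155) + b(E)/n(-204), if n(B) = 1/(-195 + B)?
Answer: -373369/54 ≈ -6914.2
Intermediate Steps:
d(h) = -7 + h
E = 43 (E = 6*7 + 1 = 42 + 1 = 43)
b(s) = 18 (b(s) = 3*(-61 + 67) = 3*6 = 18)
-43377/d(-155) + b(E)/n(-204) = -43377/(-7 - 155) + 18/(1/(-195 - 204)) = -43377/(-162) + 18/(1/(-399)) = -43377*(-1/162) + 18/(-1/399) = 14459/54 + 18*(-399) = 14459/54 - 7182 = -373369/54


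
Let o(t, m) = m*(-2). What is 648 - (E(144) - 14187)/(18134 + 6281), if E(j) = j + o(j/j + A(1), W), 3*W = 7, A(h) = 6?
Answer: 47504903/73245 ≈ 648.58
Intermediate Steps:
W = 7/3 (W = (1/3)*7 = 7/3 ≈ 2.3333)
o(t, m) = -2*m
E(j) = -14/3 + j (E(j) = j - 2*7/3 = j - 14/3 = -14/3 + j)
648 - (E(144) - 14187)/(18134 + 6281) = 648 - ((-14/3 + 144) - 14187)/(18134 + 6281) = 648 - (418/3 - 14187)/24415 = 648 - (-42143)/(3*24415) = 648 - 1*(-42143/73245) = 648 + 42143/73245 = 47504903/73245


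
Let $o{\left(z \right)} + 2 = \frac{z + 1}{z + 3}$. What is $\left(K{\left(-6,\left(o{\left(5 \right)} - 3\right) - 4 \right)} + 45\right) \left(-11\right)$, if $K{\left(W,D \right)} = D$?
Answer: $- \frac{1617}{4} \approx -404.25$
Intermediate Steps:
$o{\left(z \right)} = -2 + \frac{1 + z}{3 + z}$ ($o{\left(z \right)} = -2 + \frac{z + 1}{z + 3} = -2 + \frac{1 + z}{3 + z}$)
$\left(K{\left(-6,\left(o{\left(5 \right)} - 3\right) - 4 \right)} + 45\right) \left(-11\right) = \left(\left(\left(\frac{-5 - 5}{3 + 5} - 3\right) - 4\right) + 45\right) \left(-11\right) = \left(\left(\left(\frac{-5 - 5}{8} - 3\right) - 4\right) + 45\right) \left(-11\right) = \left(\left(\left(\frac{1}{8} \left(-10\right) - 3\right) - 4\right) + 45\right) \left(-11\right) = \left(\left(\left(- \frac{5}{4} - 3\right) - 4\right) + 45\right) \left(-11\right) = \left(\left(- \frac{17}{4} - 4\right) + 45\right) \left(-11\right) = \left(- \frac{33}{4} + 45\right) \left(-11\right) = \frac{147}{4} \left(-11\right) = - \frac{1617}{4}$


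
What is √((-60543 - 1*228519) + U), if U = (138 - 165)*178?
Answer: 18*I*√907 ≈ 542.1*I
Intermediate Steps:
U = -4806 (U = -27*178 = -4806)
√((-60543 - 1*228519) + U) = √((-60543 - 1*228519) - 4806) = √((-60543 - 228519) - 4806) = √(-289062 - 4806) = √(-293868) = 18*I*√907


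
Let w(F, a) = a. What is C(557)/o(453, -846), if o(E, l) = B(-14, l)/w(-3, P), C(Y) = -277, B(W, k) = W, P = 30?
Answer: 4155/7 ≈ 593.57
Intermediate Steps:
o(E, l) = -7/15 (o(E, l) = -14/30 = -14*1/30 = -7/15)
C(557)/o(453, -846) = -277/(-7/15) = -277*(-15/7) = 4155/7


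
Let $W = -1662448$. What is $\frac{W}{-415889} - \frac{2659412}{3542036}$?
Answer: $\frac{1195607616715}{368273452501} \approx 3.2465$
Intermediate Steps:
$\frac{W}{-415889} - \frac{2659412}{3542036} = - \frac{1662448}{-415889} - \frac{2659412}{3542036} = \left(-1662448\right) \left(- \frac{1}{415889}\right) - \frac{664853}{885509} = \frac{1662448}{415889} - \frac{664853}{885509} = \frac{1195607616715}{368273452501}$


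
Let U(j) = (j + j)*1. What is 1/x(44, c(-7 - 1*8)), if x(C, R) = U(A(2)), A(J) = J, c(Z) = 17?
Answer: ¼ ≈ 0.25000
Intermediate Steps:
U(j) = 2*j (U(j) = (2*j)*1 = 2*j)
x(C, R) = 4 (x(C, R) = 2*2 = 4)
1/x(44, c(-7 - 1*8)) = 1/4 = ¼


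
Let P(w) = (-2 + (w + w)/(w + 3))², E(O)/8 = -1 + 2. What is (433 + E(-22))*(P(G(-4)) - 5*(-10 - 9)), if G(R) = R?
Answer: 57771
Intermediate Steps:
E(O) = 8 (E(O) = 8*(-1 + 2) = 8*1 = 8)
P(w) = (-2 + 2*w/(3 + w))² (P(w) = (-2 + (2*w)/(3 + w))² = (-2 + 2*w/(3 + w))²)
(433 + E(-22))*(P(G(-4)) - 5*(-10 - 9)) = (433 + 8)*(36/(3 - 4)² - 5*(-10 - 9)) = 441*(36/(-1)² - 5*(-19)) = 441*(36*1 + 95) = 441*(36 + 95) = 441*131 = 57771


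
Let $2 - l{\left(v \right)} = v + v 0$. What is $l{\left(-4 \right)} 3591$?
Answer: $21546$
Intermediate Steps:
$l{\left(v \right)} = 2 - v$ ($l{\left(v \right)} = 2 - \left(v + v 0\right) = 2 - \left(v + 0\right) = 2 - v$)
$l{\left(-4 \right)} 3591 = \left(2 - -4\right) 3591 = \left(2 + 4\right) 3591 = 6 \cdot 3591 = 21546$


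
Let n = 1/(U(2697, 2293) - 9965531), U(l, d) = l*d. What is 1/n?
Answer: -3781310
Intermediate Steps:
U(l, d) = d*l
n = -1/3781310 (n = 1/(2293*2697 - 9965531) = 1/(6184221 - 9965531) = 1/(-3781310) = -1/3781310 ≈ -2.6446e-7)
1/n = 1/(-1/3781310) = -3781310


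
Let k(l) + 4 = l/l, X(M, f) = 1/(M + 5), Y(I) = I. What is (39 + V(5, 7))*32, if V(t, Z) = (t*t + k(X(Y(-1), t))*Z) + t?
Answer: 1536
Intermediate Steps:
X(M, f) = 1/(5 + M)
k(l) = -3 (k(l) = -4 + l/l = -4 + 1 = -3)
V(t, Z) = t + t**2 - 3*Z (V(t, Z) = (t*t - 3*Z) + t = (t**2 - 3*Z) + t = t + t**2 - 3*Z)
(39 + V(5, 7))*32 = (39 + (5 + 5**2 - 3*7))*32 = (39 + (5 + 25 - 21))*32 = (39 + 9)*32 = 48*32 = 1536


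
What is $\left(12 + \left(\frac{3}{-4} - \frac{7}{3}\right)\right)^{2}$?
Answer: $\frac{11449}{144} \approx 79.507$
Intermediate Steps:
$\left(12 + \left(\frac{3}{-4} - \frac{7}{3}\right)\right)^{2} = \left(12 + \left(3 \left(- \frac{1}{4}\right) - \frac{7}{3}\right)\right)^{2} = \left(12 - \frac{37}{12}\right)^{2} = \left(\frac{107}{12}\right)^{2} = \frac{11449}{144}$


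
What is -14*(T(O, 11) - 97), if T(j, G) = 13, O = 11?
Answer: 1176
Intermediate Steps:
-14*(T(O, 11) - 97) = -14*(13 - 97) = -14*(-84) = 1176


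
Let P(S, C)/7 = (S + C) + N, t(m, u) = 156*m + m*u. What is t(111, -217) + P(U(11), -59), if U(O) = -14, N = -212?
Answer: -8766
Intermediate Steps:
P(S, C) = -1484 + 7*C + 7*S (P(S, C) = 7*((S + C) - 212) = 7*((C + S) - 212) = 7*(-212 + C + S) = -1484 + 7*C + 7*S)
t(111, -217) + P(U(11), -59) = 111*(156 - 217) + (-1484 + 7*(-59) + 7*(-14)) = 111*(-61) + (-1484 - 413 - 98) = -6771 - 1995 = -8766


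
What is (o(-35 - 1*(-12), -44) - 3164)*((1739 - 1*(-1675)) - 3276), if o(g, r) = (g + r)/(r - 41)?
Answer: -37104474/85 ≈ -4.3652e+5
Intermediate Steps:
o(g, r) = (g + r)/(-41 + r)
(o(-35 - 1*(-12), -44) - 3164)*((1739 - 1*(-1675)) - 3276) = (((-35 - 1*(-12)) - 44)/(-41 - 44) - 3164)*((1739 - 1*(-1675)) - 3276) = (((-35 + 12) - 44)/(-85) - 3164)*((1739 + 1675) - 3276) = (-(-23 - 44)/85 - 3164)*(3414 - 3276) = (-1/85*(-67) - 3164)*138 = (67/85 - 3164)*138 = -268873/85*138 = -37104474/85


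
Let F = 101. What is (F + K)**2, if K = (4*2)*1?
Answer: 11881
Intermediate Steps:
K = 8 (K = 8*1 = 8)
(F + K)**2 = (101 + 8)**2 = 109**2 = 11881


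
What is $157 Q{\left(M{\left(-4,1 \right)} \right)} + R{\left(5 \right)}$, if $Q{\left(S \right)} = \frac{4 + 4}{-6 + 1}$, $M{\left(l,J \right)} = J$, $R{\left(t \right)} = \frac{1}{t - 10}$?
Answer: $- \frac{1257}{5} \approx -251.4$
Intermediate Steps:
$R{\left(t \right)} = \frac{1}{-10 + t}$
$Q{\left(S \right)} = - \frac{8}{5}$ ($Q{\left(S \right)} = \frac{8}{-5} = 8 \left(- \frac{1}{5}\right) = - \frac{8}{5}$)
$157 Q{\left(M{\left(-4,1 \right)} \right)} + R{\left(5 \right)} = 157 \left(- \frac{8}{5}\right) + \frac{1}{-10 + 5} = - \frac{1256}{5} + \frac{1}{-5} = - \frac{1256}{5} - \frac{1}{5} = - \frac{1257}{5}$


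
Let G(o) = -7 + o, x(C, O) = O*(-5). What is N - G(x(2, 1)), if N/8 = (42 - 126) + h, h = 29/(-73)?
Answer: -48412/73 ≈ -663.18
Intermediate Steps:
x(C, O) = -5*O
h = -29/73 (h = 29*(-1/73) = -29/73 ≈ -0.39726)
N = -49288/73 (N = 8*((42 - 126) - 29/73) = 8*(-84 - 29/73) = 8*(-6161/73) = -49288/73 ≈ -675.18)
N - G(x(2, 1)) = -49288/73 - (-7 - 5*1) = -49288/73 - (-7 - 5) = -49288/73 - 1*(-12) = -49288/73 + 12 = -48412/73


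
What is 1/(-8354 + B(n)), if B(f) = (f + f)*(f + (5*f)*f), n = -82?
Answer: -1/5508586 ≈ -1.8153e-7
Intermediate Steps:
B(f) = 2*f*(f + 5*f²) (B(f) = (2*f)*(f + 5*f²) = 2*f*(f + 5*f²))
1/(-8354 + B(n)) = 1/(-8354 + (-82)²*(2 + 10*(-82))) = 1/(-8354 + 6724*(2 - 820)) = 1/(-8354 + 6724*(-818)) = 1/(-8354 - 5500232) = 1/(-5508586) = -1/5508586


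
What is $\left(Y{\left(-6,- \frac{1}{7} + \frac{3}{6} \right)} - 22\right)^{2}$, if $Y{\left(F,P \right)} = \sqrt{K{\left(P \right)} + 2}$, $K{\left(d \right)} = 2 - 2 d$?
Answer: $\frac{\left(154 - \sqrt{161}\right)^{2}}{49} \approx 407.53$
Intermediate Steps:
$Y{\left(F,P \right)} = \sqrt{4 - 2 P}$ ($Y{\left(F,P \right)} = \sqrt{\left(2 - 2 P\right) + 2} = \sqrt{4 - 2 P}$)
$\left(Y{\left(-6,- \frac{1}{7} + \frac{3}{6} \right)} - 22\right)^{2} = \left(\sqrt{4 - 2 \left(- \frac{1}{7} + \frac{3}{6}\right)} - 22\right)^{2} = \left(\sqrt{4 - 2 \left(\left(-1\right) \frac{1}{7} + 3 \cdot \frac{1}{6}\right)} - 22\right)^{2} = \left(\sqrt{4 - 2 \left(- \frac{1}{7} + \frac{1}{2}\right)} - 22\right)^{2} = \left(\sqrt{4 - \frac{5}{7}} - 22\right)^{2} = \left(\sqrt{\frac{23}{7}} - 22\right)^{2} = \left(\frac{\sqrt{161}}{7} - 22\right)^{2} = \left(-22 + \frac{\sqrt{161}}{7}\right)^{2}$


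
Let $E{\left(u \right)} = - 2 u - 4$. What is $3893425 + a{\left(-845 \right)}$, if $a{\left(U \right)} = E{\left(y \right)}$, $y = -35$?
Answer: $3893491$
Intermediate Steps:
$E{\left(u \right)} = -4 - 2 u$ ($E{\left(u \right)} = - 2 u - 4 = -4 - 2 u$)
$a{\left(U \right)} = 66$ ($a{\left(U \right)} = -4 - -70 = -4 + 70 = 66$)
$3893425 + a{\left(-845 \right)} = 3893425 + 66 = 3893491$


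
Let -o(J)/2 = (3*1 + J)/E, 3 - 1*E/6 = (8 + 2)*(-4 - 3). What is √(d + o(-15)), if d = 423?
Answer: √2254459/73 ≈ 20.568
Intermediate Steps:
E = 438 (E = 18 - 6*(8 + 2)*(-4 - 3) = 18 - 60*(-7) = 18 - 6*(-70) = 18 + 420 = 438)
o(J) = -1/73 - J/219 (o(J) = -2*(3*1 + J)/438 = -2*(3 + J)/438 = -2*(1/146 + J/438) = -1/73 - J/219)
√(d + o(-15)) = √(423 + (-1/73 - 1/219*(-15))) = √(423 + (-1/73 + 5/73)) = √(423 + 4/73) = √(30883/73) = √2254459/73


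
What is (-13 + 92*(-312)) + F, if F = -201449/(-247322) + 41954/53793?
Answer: -382035278906837/13304192346 ≈ -28715.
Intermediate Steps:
F = 21212693245/13304192346 (F = -201449*(-1/247322) + 41954*(1/53793) = 201449/247322 + 41954/53793 = 21212693245/13304192346 ≈ 1.5944)
(-13 + 92*(-312)) + F = (-13 + 92*(-312)) + 21212693245/13304192346 = (-13 - 28704) + 21212693245/13304192346 = -28717 + 21212693245/13304192346 = -382035278906837/13304192346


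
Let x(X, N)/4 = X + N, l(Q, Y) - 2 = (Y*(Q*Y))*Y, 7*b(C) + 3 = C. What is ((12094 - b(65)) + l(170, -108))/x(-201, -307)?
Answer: 749486335/7112 ≈ 1.0538e+5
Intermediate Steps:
b(C) = -3/7 + C/7
l(Q, Y) = 2 + Q*Y**3 (l(Q, Y) = 2 + (Y*(Q*Y))*Y = 2 + (Q*Y**2)*Y = 2 + Q*Y**3)
x(X, N) = 4*N + 4*X (x(X, N) = 4*(X + N) = 4*(N + X) = 4*N + 4*X)
((12094 - b(65)) + l(170, -108))/x(-201, -307) = ((12094 - (-3/7 + (1/7)*65)) + (2 + 170*(-108)**3))/(4*(-307) + 4*(-201)) = ((12094 - (-3/7 + 65/7)) + (2 + 170*(-1259712)))/(-1228 - 804) = ((12094 - 1*62/7) + (2 - 214151040))/(-2032) = ((12094 - 62/7) - 214151038)*(-1/2032) = (84596/7 - 214151038)*(-1/2032) = -1498972670/7*(-1/2032) = 749486335/7112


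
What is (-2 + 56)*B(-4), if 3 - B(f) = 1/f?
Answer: 351/2 ≈ 175.50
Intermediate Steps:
B(f) = 3 - 1/f
(-2 + 56)*B(-4) = (-2 + 56)*(3 - 1/(-4)) = 54*(3 - 1*(-¼)) = 54*(3 + ¼) = 54*(13/4) = 351/2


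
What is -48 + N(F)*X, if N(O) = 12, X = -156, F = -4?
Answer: -1920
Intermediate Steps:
-48 + N(F)*X = -48 + 12*(-156) = -48 - 1872 = -1920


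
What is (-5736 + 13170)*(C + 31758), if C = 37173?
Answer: 512433054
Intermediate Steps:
(-5736 + 13170)*(C + 31758) = (-5736 + 13170)*(37173 + 31758) = 7434*68931 = 512433054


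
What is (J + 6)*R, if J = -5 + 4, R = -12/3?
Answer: -20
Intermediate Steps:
R = -4 (R = -12*⅓ = -4)
J = -1
(J + 6)*R = (-1 + 6)*(-4) = 5*(-4) = -20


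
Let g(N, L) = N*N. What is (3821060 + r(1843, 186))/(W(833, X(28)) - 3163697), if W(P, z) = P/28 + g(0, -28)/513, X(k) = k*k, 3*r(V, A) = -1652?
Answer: -45846112/37964007 ≈ -1.2076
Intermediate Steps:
g(N, L) = N²
r(V, A) = -1652/3 (r(V, A) = (⅓)*(-1652) = -1652/3)
X(k) = k²
W(P, z) = P/28 (W(P, z) = P/28 + 0²/513 = P*(1/28) + 0*(1/513) = P/28 + 0 = P/28)
(3821060 + r(1843, 186))/(W(833, X(28)) - 3163697) = (3821060 - 1652/3)/((1/28)*833 - 3163697) = 11461528/(3*(119/4 - 3163697)) = 11461528/(3*(-12654669/4)) = (11461528/3)*(-4/12654669) = -45846112/37964007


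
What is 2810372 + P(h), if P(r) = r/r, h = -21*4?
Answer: 2810373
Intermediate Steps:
h = -84
P(r) = 1
2810372 + P(h) = 2810372 + 1 = 2810373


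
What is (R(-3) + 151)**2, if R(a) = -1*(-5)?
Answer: 24336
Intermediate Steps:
R(a) = 5
(R(-3) + 151)**2 = (5 + 151)**2 = 156**2 = 24336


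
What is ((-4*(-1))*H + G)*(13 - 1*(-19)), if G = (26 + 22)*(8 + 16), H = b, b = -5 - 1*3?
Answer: 35840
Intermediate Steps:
b = -8 (b = -5 - 3 = -8)
H = -8
G = 1152 (G = 48*24 = 1152)
((-4*(-1))*H + G)*(13 - 1*(-19)) = (-4*(-1)*(-8) + 1152)*(13 - 1*(-19)) = (4*(-8) + 1152)*(13 + 19) = (-32 + 1152)*32 = 1120*32 = 35840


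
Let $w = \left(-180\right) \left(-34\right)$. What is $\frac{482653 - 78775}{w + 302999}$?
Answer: $\frac{403878}{309119} \approx 1.3065$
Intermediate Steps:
$w = 6120$
$\frac{482653 - 78775}{w + 302999} = \frac{482653 - 78775}{6120 + 302999} = \frac{403878}{309119}$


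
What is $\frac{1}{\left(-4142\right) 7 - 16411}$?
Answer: $- \frac{1}{45405} \approx -2.2024 \cdot 10^{-5}$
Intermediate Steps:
$\frac{1}{\left(-4142\right) 7 - 16411} = \frac{1}{-28994 - 16411} = \frac{1}{-45405} = - \frac{1}{45405}$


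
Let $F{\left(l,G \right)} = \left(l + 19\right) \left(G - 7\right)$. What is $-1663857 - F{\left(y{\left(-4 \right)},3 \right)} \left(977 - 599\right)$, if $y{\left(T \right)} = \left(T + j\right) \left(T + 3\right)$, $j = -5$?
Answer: $-1621521$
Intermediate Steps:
$y{\left(T \right)} = \left(-5 + T\right) \left(3 + T\right)$ ($y{\left(T \right)} = \left(T - 5\right) \left(T + 3\right) = \left(-5 + T\right) \left(3 + T\right)$)
$F{\left(l,G \right)} = \left(-7 + G\right) \left(19 + l\right)$ ($F{\left(l,G \right)} = \left(19 + l\right) \left(-7 + G\right) = \left(-7 + G\right) \left(19 + l\right)$)
$-1663857 - F{\left(y{\left(-4 \right)},3 \right)} \left(977 - 599\right) = -1663857 - \left(-133 - 7 \left(-15 + \left(-4\right)^{2} - -8\right) + 19 \cdot 3 + 3 \left(-15 + \left(-4\right)^{2} - -8\right)\right) \left(977 - 599\right) = -1663857 - \left(-133 - 7 \left(-15 + 16 + 8\right) + 57 + 3 \left(-15 + 16 + 8\right)\right) \left(977 - 599\right) = -1663857 - \left(-133 - 63 + 57 + 3 \cdot 9\right) \left(977 - 599\right) = -1663857 - \left(-133 - 63 + 57 + 27\right) 378 = -1663857 - \left(-112\right) 378 = -1663857 - -42336 = -1663857 + 42336 = -1621521$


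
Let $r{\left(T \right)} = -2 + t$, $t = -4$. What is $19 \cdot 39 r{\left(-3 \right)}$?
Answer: $-4446$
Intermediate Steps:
$r{\left(T \right)} = -6$ ($r{\left(T \right)} = -2 - 4 = -6$)
$19 \cdot 39 r{\left(-3 \right)} = 19 \cdot 39 \left(-6\right) = 741 \left(-6\right) = -4446$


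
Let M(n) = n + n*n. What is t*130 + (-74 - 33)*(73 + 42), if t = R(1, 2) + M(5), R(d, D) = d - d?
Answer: -8405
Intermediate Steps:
M(n) = n + n²
R(d, D) = 0
t = 30 (t = 0 + 5*(1 + 5) = 0 + 5*6 = 0 + 30 = 30)
t*130 + (-74 - 33)*(73 + 42) = 30*130 + (-74 - 33)*(73 + 42) = 3900 - 107*115 = 3900 - 12305 = -8405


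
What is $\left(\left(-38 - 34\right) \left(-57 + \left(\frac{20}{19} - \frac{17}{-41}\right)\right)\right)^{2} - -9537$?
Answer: $\frac{9707268121017}{606841} \approx 1.5996 \cdot 10^{7}$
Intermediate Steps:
$\left(\left(-38 - 34\right) \left(-57 + \left(\frac{20}{19} - \frac{17}{-41}\right)\right)\right)^{2} - -9537 = \left(- 72 \left(-57 + \left(20 \cdot \frac{1}{19} - - \frac{17}{41}\right)\right)\right)^{2} + \left(-1214 + 10751\right) = \left(- 72 \left(-57 + \left(\frac{20}{19} + \frac{17}{41}\right)\right)\right)^{2} + 9537 = \left(- 72 \left(-57 + \frac{1143}{779}\right)\right)^{2} + 9537 = \left(\left(-72\right) \left(- \frac{43260}{779}\right)\right)^{2} + 9537 = \left(\frac{3114720}{779}\right)^{2} + 9537 = \frac{9701480678400}{606841} + 9537 = \frac{9707268121017}{606841}$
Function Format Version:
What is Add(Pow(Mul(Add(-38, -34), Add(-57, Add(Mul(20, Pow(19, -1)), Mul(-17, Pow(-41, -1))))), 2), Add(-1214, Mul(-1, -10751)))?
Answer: Rational(9707268121017, 606841) ≈ 1.5996e+7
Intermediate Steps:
Add(Pow(Mul(Add(-38, -34), Add(-57, Add(Mul(20, Pow(19, -1)), Mul(-17, Pow(-41, -1))))), 2), Add(-1214, Mul(-1, -10751))) = Add(Pow(Mul(-72, Add(-57, Add(Mul(20, Rational(1, 19)), Mul(-17, Rational(-1, 41))))), 2), Add(-1214, 10751)) = Add(Pow(Mul(-72, Add(-57, Add(Rational(20, 19), Rational(17, 41)))), 2), 9537) = Add(Pow(Mul(-72, Add(-57, Rational(1143, 779))), 2), 9537) = Add(Pow(Mul(-72, Rational(-43260, 779)), 2), 9537) = Add(Pow(Rational(3114720, 779), 2), 9537) = Add(Rational(9701480678400, 606841), 9537) = Rational(9707268121017, 606841)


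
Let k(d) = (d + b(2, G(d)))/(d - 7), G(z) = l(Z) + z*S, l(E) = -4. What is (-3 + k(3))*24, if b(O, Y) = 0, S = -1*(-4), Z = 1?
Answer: -90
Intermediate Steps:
S = 4
G(z) = -4 + 4*z (G(z) = -4 + z*4 = -4 + 4*z)
k(d) = d/(-7 + d) (k(d) = (d + 0)/(d - 7) = d/(-7 + d))
(-3 + k(3))*24 = (-3 + 3/(-7 + 3))*24 = (-3 + 3/(-4))*24 = (-3 + 3*(-¼))*24 = (-3 - ¾)*24 = -15/4*24 = -90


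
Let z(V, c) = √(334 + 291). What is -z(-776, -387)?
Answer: -25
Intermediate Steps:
z(V, c) = 25 (z(V, c) = √625 = 25)
-z(-776, -387) = -1*25 = -25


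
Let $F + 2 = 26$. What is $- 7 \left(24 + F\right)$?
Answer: $-336$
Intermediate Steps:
$F = 24$ ($F = -2 + 26 = 24$)
$- 7 \left(24 + F\right) = - 7 \left(24 + 24\right) = \left(-7\right) 48 = -336$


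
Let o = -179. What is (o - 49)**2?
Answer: 51984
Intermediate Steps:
(o - 49)**2 = (-179 - 49)**2 = (-228)**2 = 51984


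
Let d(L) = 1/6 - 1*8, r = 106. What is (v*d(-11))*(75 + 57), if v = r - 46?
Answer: -62040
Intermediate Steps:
v = 60 (v = 106 - 46 = 60)
d(L) = -47/6 (d(L) = ⅙ - 8 = -47/6)
(v*d(-11))*(75 + 57) = (60*(-47/6))*(75 + 57) = -470*132 = -62040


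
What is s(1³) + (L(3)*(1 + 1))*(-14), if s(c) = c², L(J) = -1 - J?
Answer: 113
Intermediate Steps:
s(1³) + (L(3)*(1 + 1))*(-14) = (1³)² + ((-1 - 1*3)*(1 + 1))*(-14) = 1² + ((-1 - 3)*2)*(-14) = 1 - 4*2*(-14) = 1 - 8*(-14) = 1 + 112 = 113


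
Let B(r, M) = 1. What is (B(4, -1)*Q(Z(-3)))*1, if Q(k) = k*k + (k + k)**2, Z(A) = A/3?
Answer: 5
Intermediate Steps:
Z(A) = A/3 (Z(A) = A*(1/3) = A/3)
Q(k) = 5*k**2 (Q(k) = k**2 + (2*k)**2 = k**2 + 4*k**2 = 5*k**2)
(B(4, -1)*Q(Z(-3)))*1 = (1*(5*((1/3)*(-3))**2))*1 = (1*(5*(-1)**2))*1 = (1*(5*1))*1 = (1*5)*1 = 5*1 = 5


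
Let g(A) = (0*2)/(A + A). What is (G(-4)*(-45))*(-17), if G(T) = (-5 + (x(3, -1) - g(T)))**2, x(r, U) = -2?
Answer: 37485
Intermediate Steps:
g(A) = 0 (g(A) = 0/((2*A)) = 0*(1/(2*A)) = 0)
G(T) = 49 (G(T) = (-5 + (-2 - 1*0))**2 = (-5 + (-2 + 0))**2 = (-5 - 2)**2 = (-7)**2 = 49)
(G(-4)*(-45))*(-17) = (49*(-45))*(-17) = -2205*(-17) = 37485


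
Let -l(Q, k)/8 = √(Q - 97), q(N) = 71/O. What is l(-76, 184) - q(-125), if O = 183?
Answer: -71/183 - 8*I*√173 ≈ -0.38798 - 105.22*I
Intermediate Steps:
q(N) = 71/183
l(Q, k) = -8*√(-97 + Q) (l(Q, k) = -8*√(Q - 97) = -8*√(-97 + Q))
l(-76, 184) - q(-125) = -8*√(-97 - 76) - 1*71/183 = -8*I*√173 - 71/183 = -71/183 - 8*I*√173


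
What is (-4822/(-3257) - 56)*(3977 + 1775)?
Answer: -1021382640/3257 ≈ -3.1360e+5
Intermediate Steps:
(-4822/(-3257) - 56)*(3977 + 1775) = (-4822*(-1/3257) - 56)*5752 = (4822/3257 - 56)*5752 = -177570/3257*5752 = -1021382640/3257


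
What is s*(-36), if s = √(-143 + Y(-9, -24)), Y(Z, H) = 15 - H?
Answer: -72*I*√26 ≈ -367.13*I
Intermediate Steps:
s = 2*I*√26 (s = √(-143 + (15 - 1*(-24))) = √(-143 + (15 + 24)) = √(-143 + 39) = √(-104) = 2*I*√26 ≈ 10.198*I)
s*(-36) = (2*I*√26)*(-36) = -72*I*√26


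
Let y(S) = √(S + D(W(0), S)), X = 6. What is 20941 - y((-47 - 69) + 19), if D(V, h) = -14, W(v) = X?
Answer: 20941 - I*√111 ≈ 20941.0 - 10.536*I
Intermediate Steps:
W(v) = 6
y(S) = √(-14 + S) (y(S) = √(S - 14) = √(-14 + S))
20941 - y((-47 - 69) + 19) = 20941 - √(-14 + ((-47 - 69) + 19)) = 20941 - √(-14 + (-116 + 19)) = 20941 - √(-14 - 97) = 20941 - √(-111) = 20941 - I*√111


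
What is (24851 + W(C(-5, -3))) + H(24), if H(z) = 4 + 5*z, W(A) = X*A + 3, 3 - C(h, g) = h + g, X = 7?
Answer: 25055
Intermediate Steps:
C(h, g) = 3 - g - h (C(h, g) = 3 - (h + g) = 3 - (g + h) = 3 + (-g - h) = 3 - g - h)
W(A) = 3 + 7*A (W(A) = 7*A + 3 = 3 + 7*A)
(24851 + W(C(-5, -3))) + H(24) = (24851 + (3 + 7*(3 - 1*(-3) - 1*(-5)))) + (4 + 5*24) = (24851 + (3 + 7*(3 + 3 + 5))) + (4 + 120) = (24851 + (3 + 7*11)) + 124 = (24851 + (3 + 77)) + 124 = (24851 + 80) + 124 = 24931 + 124 = 25055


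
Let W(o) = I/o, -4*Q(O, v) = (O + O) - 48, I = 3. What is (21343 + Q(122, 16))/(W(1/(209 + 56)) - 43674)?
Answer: -7098/14293 ≈ -0.49661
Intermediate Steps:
Q(O, v) = 12 - O/2 (Q(O, v) = -((O + O) - 48)/4 = -(2*O - 48)/4 = -(-48 + 2*O)/4 = 12 - O/2)
W(o) = 3/o
(21343 + Q(122, 16))/(W(1/(209 + 56)) - 43674) = (21343 + (12 - ½*122))/(3/(1/(209 + 56)) - 43674) = (21343 + (12 - 61))/(3/(1/265) - 43674) = (21343 - 49)/(3/(1/265) - 43674) = 21294/(3*265 - 43674) = 21294/(795 - 43674) = 21294/(-42879) = 21294*(-1/42879) = -7098/14293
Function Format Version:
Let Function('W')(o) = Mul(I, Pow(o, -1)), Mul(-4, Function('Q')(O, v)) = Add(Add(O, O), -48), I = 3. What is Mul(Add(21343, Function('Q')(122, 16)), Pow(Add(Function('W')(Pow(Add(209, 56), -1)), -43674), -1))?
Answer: Rational(-7098, 14293) ≈ -0.49661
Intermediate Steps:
Function('Q')(O, v) = Add(12, Mul(Rational(-1, 2), O)) (Function('Q')(O, v) = Mul(Rational(-1, 4), Add(Add(O, O), -48)) = Mul(Rational(-1, 4), Add(Mul(2, O), -48)) = Mul(Rational(-1, 4), Add(-48, Mul(2, O))) = Add(12, Mul(Rational(-1, 2), O)))
Function('W')(o) = Mul(3, Pow(o, -1))
Mul(Add(21343, Function('Q')(122, 16)), Pow(Add(Function('W')(Pow(Add(209, 56), -1)), -43674), -1)) = Mul(Add(21343, Add(12, Mul(Rational(-1, 2), 122))), Pow(Add(Mul(3, Pow(Pow(Add(209, 56), -1), -1)), -43674), -1)) = Mul(Add(21343, Add(12, -61)), Pow(Add(Mul(3, Pow(Pow(265, -1), -1)), -43674), -1)) = Mul(Add(21343, -49), Pow(Add(Mul(3, Pow(Rational(1, 265), -1)), -43674), -1)) = Mul(21294, Pow(Add(Mul(3, 265), -43674), -1)) = Mul(21294, Pow(Add(795, -43674), -1)) = Mul(21294, Pow(-42879, -1)) = Mul(21294, Rational(-1, 42879)) = Rational(-7098, 14293)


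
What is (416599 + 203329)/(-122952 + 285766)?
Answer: 309964/81407 ≈ 3.8076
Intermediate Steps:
(416599 + 203329)/(-122952 + 285766) = 619928/162814 = 619928*(1/162814) = 309964/81407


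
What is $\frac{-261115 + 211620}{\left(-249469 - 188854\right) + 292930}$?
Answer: $\frac{49495}{145393} \approx 0.34042$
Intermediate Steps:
$\frac{-261115 + 211620}{\left(-249469 - 188854\right) + 292930} = - \frac{49495}{-438323 + 292930} = - \frac{49495}{-145393} = \left(-49495\right) \left(- \frac{1}{145393}\right) = \frac{49495}{145393}$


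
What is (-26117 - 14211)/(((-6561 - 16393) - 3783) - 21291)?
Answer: 10082/12007 ≈ 0.83968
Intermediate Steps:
(-26117 - 14211)/(((-6561 - 16393) - 3783) - 21291) = -40328/((-22954 - 3783) - 21291) = -40328/(-26737 - 21291) = -40328/(-48028) = -40328*(-1/48028) = 10082/12007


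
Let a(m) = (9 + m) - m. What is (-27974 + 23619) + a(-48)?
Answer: -4346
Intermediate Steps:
a(m) = 9
(-27974 + 23619) + a(-48) = (-27974 + 23619) + 9 = -4355 + 9 = -4346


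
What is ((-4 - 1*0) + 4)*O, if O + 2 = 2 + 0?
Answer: 0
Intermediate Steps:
O = 0 (O = -2 + (2 + 0) = -2 + 2 = 0)
((-4 - 1*0) + 4)*O = ((-4 - 1*0) + 4)*0 = ((-4 + 0) + 4)*0 = (-4 + 4)*0 = 0*0 = 0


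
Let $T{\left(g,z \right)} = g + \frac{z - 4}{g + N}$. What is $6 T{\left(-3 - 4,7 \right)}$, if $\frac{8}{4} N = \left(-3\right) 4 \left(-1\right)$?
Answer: $-60$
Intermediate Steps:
$N = 6$ ($N = \frac{\left(-3\right) 4 \left(-1\right)}{2} = \frac{\left(-12\right) \left(-1\right)}{2} = \frac{1}{2} \cdot 12 = 6$)
$T{\left(g,z \right)} = g + \frac{-4 + z}{6 + g}$ ($T{\left(g,z \right)} = g + \frac{z - 4}{g + 6} = g + \frac{-4 + z}{6 + g}$)
$6 T{\left(-3 - 4,7 \right)} = 6 \frac{-4 + 7 + \left(-3 - 4\right)^{2} + 6 \left(-3 - 4\right)}{6 - 7} = 6 \frac{-4 + 7 + \left(-7\right)^{2} + 6 \left(-7\right)}{6 - 7} = 6 \frac{-4 + 7 + 49 - 42}{-1} = 6 \left(\left(-1\right) 10\right) = 6 \left(-10\right) = -60$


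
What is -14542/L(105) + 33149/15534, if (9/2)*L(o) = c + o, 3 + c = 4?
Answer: -253253908/411651 ≈ -615.21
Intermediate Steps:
c = 1 (c = -3 + 4 = 1)
L(o) = 2/9 + 2*o/9 (L(o) = 2*(1 + o)/9 = 2/9 + 2*o/9)
-14542/L(105) + 33149/15534 = -14542/(2/9 + (2/9)*105) + 33149/15534 = -14542/(2/9 + 70/3) + 33149*(1/15534) = -14542/212/9 + 33149/15534 = -14542*9/212 + 33149/15534 = -65439/106 + 33149/15534 = -253253908/411651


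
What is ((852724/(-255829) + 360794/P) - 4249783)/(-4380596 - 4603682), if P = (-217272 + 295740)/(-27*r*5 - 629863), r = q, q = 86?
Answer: 72260416012279903/90176950094430108 ≈ 0.80132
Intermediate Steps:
r = 86
P = -78468/641473 (P = (-217272 + 295740)/(-27*86*5 - 629863) = 78468/(-2322*5 - 629863) = 78468/(-11610 - 629863) = 78468/(-641473) = 78468*(-1/641473) = -78468/641473 ≈ -0.12232)
((852724/(-255829) + 360794/P) - 4249783)/(-4380596 - 4603682) = ((852724/(-255829) + 360794/(-78468/641473)) - 4249783)/(-4380596 - 4603682) = ((852724*(-1/255829) + 360794*(-641473/78468)) - 4249783)/(-8984278) = ((-852724/255829 - 115719804781/39234) - 4249783)*(-1/8984278) = (-29604515393091865/10037194986 - 4249783)*(-1/8984278) = -72260416012279903/10037194986*(-1/8984278) = 72260416012279903/90176950094430108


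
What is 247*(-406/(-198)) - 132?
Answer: 37073/99 ≈ 374.47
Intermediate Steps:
247*(-406/(-198)) - 132 = 247*(-406*(-1/198)) - 132 = 247*(203/99) - 132 = 50141/99 - 132 = 37073/99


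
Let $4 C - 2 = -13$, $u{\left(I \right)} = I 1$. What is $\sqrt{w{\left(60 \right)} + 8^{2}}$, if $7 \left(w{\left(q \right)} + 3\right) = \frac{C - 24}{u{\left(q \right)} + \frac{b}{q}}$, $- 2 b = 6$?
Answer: $\frac{\sqrt{4292499134}}{8393} \approx 7.8062$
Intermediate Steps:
$b = -3$ ($b = \left(- \frac{1}{2}\right) 6 = -3$)
$u{\left(I \right)} = I$
$C = - \frac{11}{4}$ ($C = \frac{1}{2} + \frac{1}{4} \left(-13\right) = \frac{1}{2} - \frac{13}{4} = - \frac{11}{4} \approx -2.75$)
$w{\left(q \right)} = -3 - \frac{107}{28 \left(q - \frac{3}{q}\right)}$ ($w{\left(q \right)} = -3 + \frac{\left(- \frac{11}{4} - 24\right) \frac{1}{q - \frac{3}{q}}}{7} = -3 + \frac{\left(- \frac{107}{4}\right) \frac{1}{q - \frac{3}{q}}}{7} = -3 - \frac{107}{28 \left(q - \frac{3}{q}\right)}$)
$\sqrt{w{\left(60 \right)} + 8^{2}} = \sqrt{\frac{252 - 6420 - 84 \cdot 60^{2}}{28 \left(-3 + 60^{2}\right)} + 8^{2}} = \sqrt{\frac{252 - 6420 - 302400}{28 \left(-3 + 3600\right)} + 64} = \sqrt{\frac{252 - 6420 - 302400}{28 \cdot 3597} + 64} = \sqrt{\frac{1}{28} \cdot \frac{1}{3597} \left(-308568\right) + 64} = \sqrt{- \frac{25714}{8393} + 64} = \sqrt{\frac{511438}{8393}} = \frac{\sqrt{4292499134}}{8393}$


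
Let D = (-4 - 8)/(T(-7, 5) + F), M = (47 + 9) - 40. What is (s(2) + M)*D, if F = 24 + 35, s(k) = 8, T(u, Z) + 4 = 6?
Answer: -288/61 ≈ -4.7213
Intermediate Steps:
T(u, Z) = 2 (T(u, Z) = -4 + 6 = 2)
M = 16 (M = 56 - 40 = 16)
F = 59
D = -12/61 (D = (-4 - 8)/(2 + 59) = -12/61 ≈ -0.19672)
(s(2) + M)*D = (8 + 16)*(-12/61) = 24*(-12/61) = -288/61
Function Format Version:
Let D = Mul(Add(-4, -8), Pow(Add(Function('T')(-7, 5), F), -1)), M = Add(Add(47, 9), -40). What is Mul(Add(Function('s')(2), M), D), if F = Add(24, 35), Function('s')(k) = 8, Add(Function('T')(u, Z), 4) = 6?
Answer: Rational(-288, 61) ≈ -4.7213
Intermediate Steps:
Function('T')(u, Z) = 2 (Function('T')(u, Z) = Add(-4, 6) = 2)
M = 16 (M = Add(56, -40) = 16)
F = 59
D = Rational(-12, 61) (D = Mul(Add(-4, -8), Pow(Add(2, 59), -1)) = Mul(-12, Pow(61, -1)) = Mul(-12, Rational(1, 61)) = Rational(-12, 61) ≈ -0.19672)
Mul(Add(Function('s')(2), M), D) = Mul(Add(8, 16), Rational(-12, 61)) = Mul(24, Rational(-12, 61)) = Rational(-288, 61)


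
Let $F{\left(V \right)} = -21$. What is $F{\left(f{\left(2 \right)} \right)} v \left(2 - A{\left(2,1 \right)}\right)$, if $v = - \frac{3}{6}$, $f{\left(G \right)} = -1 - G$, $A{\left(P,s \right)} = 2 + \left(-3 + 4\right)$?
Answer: $- \frac{21}{2} \approx -10.5$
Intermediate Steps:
$A{\left(P,s \right)} = 3$ ($A{\left(P,s \right)} = 2 + 1 = 3$)
$v = - \frac{1}{2}$ ($v = \left(-3\right) \frac{1}{6} = - \frac{1}{2} \approx -0.5$)
$F{\left(f{\left(2 \right)} \right)} v \left(2 - A{\left(2,1 \right)}\right) = - 21 \left(- \frac{2 - 3}{2}\right) = - 21 \left(\left(- \frac{1}{2}\right) \left(-1\right)\right) = \left(-21\right) \frac{1}{2} = - \frac{21}{2}$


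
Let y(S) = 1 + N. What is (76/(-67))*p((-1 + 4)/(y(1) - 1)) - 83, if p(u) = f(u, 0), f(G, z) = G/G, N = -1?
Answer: -5637/67 ≈ -84.134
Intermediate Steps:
f(G, z) = 1
y(S) = 0 (y(S) = 1 - 1 = 0)
p(u) = 1
(76/(-67))*p((-1 + 4)/(y(1) - 1)) - 83 = (76/(-67))*1 - 83 = (76*(-1/67))*1 - 83 = -76/67*1 - 83 = -76/67 - 83 = -5637/67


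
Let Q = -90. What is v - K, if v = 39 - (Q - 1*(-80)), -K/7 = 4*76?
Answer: 2177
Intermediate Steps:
K = -2128 (K = -28*76 = -7*304 = -2128)
v = 49 (v = 39 - (-90 - 1*(-80)) = 39 - (-90 + 80) = 39 - 1*(-10) = 39 + 10 = 49)
v - K = 49 - 1*(-2128) = 49 + 2128 = 2177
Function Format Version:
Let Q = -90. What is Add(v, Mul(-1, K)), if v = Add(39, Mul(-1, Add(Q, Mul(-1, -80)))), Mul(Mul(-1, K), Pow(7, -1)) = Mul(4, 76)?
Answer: 2177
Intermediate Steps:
K = -2128 (K = Mul(-7, Mul(4, 76)) = Mul(-7, 304) = -2128)
v = 49 (v = Add(39, Mul(-1, Add(-90, Mul(-1, -80)))) = Add(39, Mul(-1, Add(-90, 80))) = Add(39, Mul(-1, -10)) = Add(39, 10) = 49)
Add(v, Mul(-1, K)) = Add(49, Mul(-1, -2128)) = Add(49, 2128) = 2177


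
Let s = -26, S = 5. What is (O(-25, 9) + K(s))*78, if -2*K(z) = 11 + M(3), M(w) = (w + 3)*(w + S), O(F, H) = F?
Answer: -4251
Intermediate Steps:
M(w) = (3 + w)*(5 + w) (M(w) = (w + 3)*(w + 5) = (3 + w)*(5 + w))
K(z) = -59/2 (K(z) = -(11 + (15 + 3**2 + 8*3))/2 = -(11 + (15 + 9 + 24))/2 = -(11 + 48)/2 = -1/2*59 = -59/2)
(O(-25, 9) + K(s))*78 = (-25 - 59/2)*78 = -109/2*78 = -4251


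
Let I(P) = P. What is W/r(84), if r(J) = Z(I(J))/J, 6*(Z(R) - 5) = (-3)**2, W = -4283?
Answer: -719544/13 ≈ -55350.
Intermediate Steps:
Z(R) = 13/2 (Z(R) = 5 + (1/6)*(-3)**2 = 5 + (1/6)*9 = 5 + 3/2 = 13/2)
r(J) = 13/(2*J)
W/r(84) = -4283/((13/2)/84) = -4283/((13/2)*(1/84)) = -4283/13/168 = -4283*168/13 = -719544/13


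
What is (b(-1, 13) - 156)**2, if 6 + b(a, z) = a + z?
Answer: 22500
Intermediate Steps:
b(a, z) = -6 + a + z (b(a, z) = -6 + (a + z) = -6 + a + z)
(b(-1, 13) - 156)**2 = ((-6 - 1 + 13) - 156)**2 = (6 - 156)**2 = (-150)**2 = 22500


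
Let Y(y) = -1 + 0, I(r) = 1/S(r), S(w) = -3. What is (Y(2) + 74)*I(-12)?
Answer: -73/3 ≈ -24.333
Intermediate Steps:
I(r) = -⅓ (I(r) = 1/(-3) = -⅓)
Y(y) = -1
(Y(2) + 74)*I(-12) = (-1 + 74)*(-⅓) = 73*(-⅓) = -73/3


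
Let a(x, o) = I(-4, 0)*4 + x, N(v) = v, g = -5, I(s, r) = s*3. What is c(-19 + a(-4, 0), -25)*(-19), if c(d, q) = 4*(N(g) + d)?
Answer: 5776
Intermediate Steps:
I(s, r) = 3*s
a(x, o) = -48 + x (a(x, o) = (3*(-4))*4 + x = -12*4 + x = -48 + x)
c(d, q) = -20 + 4*d (c(d, q) = 4*(-5 + d) = -20 + 4*d)
c(-19 + a(-4, 0), -25)*(-19) = (-20 + 4*(-19 + (-48 - 4)))*(-19) = (-20 + 4*(-19 - 52))*(-19) = (-20 + 4*(-71))*(-19) = (-20 - 284)*(-19) = -304*(-19) = 5776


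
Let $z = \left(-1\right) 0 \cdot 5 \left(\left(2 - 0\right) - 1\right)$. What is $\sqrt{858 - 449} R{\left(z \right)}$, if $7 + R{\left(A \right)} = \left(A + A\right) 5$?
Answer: $- 7 \sqrt{409} \approx -141.57$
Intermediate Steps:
$z = 0$ ($z = 0 \cdot 5 \left(\left(2 + 0\right) - 1\right) = 0 \cdot 5 \left(2 - 1\right) = 0 \cdot 5 \cdot 1 = 0 \cdot 5 = 0$)
$R{\left(A \right)} = -7 + 10 A$ ($R{\left(A \right)} = -7 + \left(A + A\right) 5 = -7 + 2 A 5 = -7 + 10 A$)
$\sqrt{858 - 449} R{\left(z \right)} = \sqrt{858 - 449} \left(-7 + 10 \cdot 0\right) = \sqrt{409} \left(-7 + 0\right) = \sqrt{409} \left(-7\right) = - 7 \sqrt{409}$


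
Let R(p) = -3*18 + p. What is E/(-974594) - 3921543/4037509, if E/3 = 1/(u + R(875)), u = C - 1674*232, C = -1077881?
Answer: -1866912422169044483/1922119866270908696 ≈ -0.97128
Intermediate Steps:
R(p) = -54 + p
u = -1466249 (u = -1077881 - 1674*232 = -1077881 - 388368 = -1466249)
E = -1/488476 (E = 3/(-1466249 + (-54 + 875)) = 3/(-1466249 + 821) = 3/(-1465428) = 3*(-1/1465428) = -1/488476 ≈ -2.0472e-6)
E/(-974594) - 3921543/4037509 = -1/488476/(-974594) - 3921543/4037509 = -1/488476*(-1/974594) - 3921543*1/4037509 = 1/476065778744 - 3921543/4037509 = -1866912422169044483/1922119866270908696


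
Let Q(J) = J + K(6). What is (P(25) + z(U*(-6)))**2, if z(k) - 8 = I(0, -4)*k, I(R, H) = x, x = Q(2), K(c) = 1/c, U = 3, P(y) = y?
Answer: 36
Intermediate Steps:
Q(J) = 1/6 + J (Q(J) = J + 1/6 = 1/6 + J)
x = 13/6 (x = 1/6 + 2 = 13/6 ≈ 2.1667)
I(R, H) = 13/6
z(k) = 8 + 13*k/6
(P(25) + z(U*(-6)))**2 = (25 + (8 + 13*(3*(-6))/6))**2 = (25 + (8 + (13/6)*(-18)))**2 = (25 + (8 - 39))**2 = (25 - 31)**2 = (-6)**2 = 36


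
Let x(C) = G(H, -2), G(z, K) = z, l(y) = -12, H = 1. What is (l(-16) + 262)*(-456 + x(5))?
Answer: -113750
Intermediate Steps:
x(C) = 1
(l(-16) + 262)*(-456 + x(5)) = (-12 + 262)*(-456 + 1) = 250*(-455) = -113750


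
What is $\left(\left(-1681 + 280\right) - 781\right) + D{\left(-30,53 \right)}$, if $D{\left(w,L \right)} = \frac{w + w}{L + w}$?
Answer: $- \frac{50246}{23} \approx -2184.6$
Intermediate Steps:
$D{\left(w,L \right)} = \frac{2 w}{L + w}$
$\left(\left(-1681 + 280\right) - 781\right) + D{\left(-30,53 \right)} = \left(\left(-1681 + 280\right) - 781\right) + 2 \left(-30\right) \frac{1}{53 - 30} = \left(-1401 - 781\right) + 2 \left(-30\right) \frac{1}{23} = -2182 + 2 \left(-30\right) \frac{1}{23} = -2182 - \frac{60}{23} = - \frac{50246}{23}$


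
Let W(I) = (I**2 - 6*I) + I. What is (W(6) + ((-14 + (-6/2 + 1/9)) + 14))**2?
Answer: 784/81 ≈ 9.6790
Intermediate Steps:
W(I) = I**2 - 5*I
(W(6) + ((-14 + (-6/2 + 1/9)) + 14))**2 = (6*(-5 + 6) + ((-14 + (-6/2 + 1/9)) + 14))**2 = (6*1 + ((-14 + (-6*1/2 + 1*(1/9))) + 14))**2 = (6 + ((-14 + (-3 + 1/9)) + 14))**2 = (6 + ((-14 - 26/9) + 14))**2 = (6 + (-152/9 + 14))**2 = (6 - 26/9)**2 = (28/9)**2 = 784/81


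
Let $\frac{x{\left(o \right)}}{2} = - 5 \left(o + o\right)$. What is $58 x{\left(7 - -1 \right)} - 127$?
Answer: $-9407$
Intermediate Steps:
$x{\left(o \right)} = - 20 o$ ($x{\left(o \right)} = 2 \left(- 5 \left(o + o\right)\right) = 2 \left(- 5 \cdot 2 o\right) = 2 \left(- 10 o\right) = - 20 o$)
$58 x{\left(7 - -1 \right)} - 127 = 58 \left(- 20 \left(7 - -1\right)\right) - 127 = 58 \left(- 20 \left(7 + 1\right)\right) - 127 = 58 \left(\left(-20\right) 8\right) - 127 = 58 \left(-160\right) - 127 = -9280 - 127 = -9407$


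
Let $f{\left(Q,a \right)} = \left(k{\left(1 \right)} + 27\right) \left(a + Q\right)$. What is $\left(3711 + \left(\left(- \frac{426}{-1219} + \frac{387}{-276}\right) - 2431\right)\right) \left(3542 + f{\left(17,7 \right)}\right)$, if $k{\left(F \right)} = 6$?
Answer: $\frac{13513730549}{2438} \approx 5.543 \cdot 10^{6}$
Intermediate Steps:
$f{\left(Q,a \right)} = 33 Q + 33 a$ ($f{\left(Q,a \right)} = \left(6 + 27\right) \left(a + Q\right) = 33 \left(Q + a\right) = 33 Q + 33 a$)
$\left(3711 + \left(\left(- \frac{426}{-1219} + \frac{387}{-276}\right) - 2431\right)\right) \left(3542 + f{\left(17,7 \right)}\right) = \left(3711 + \left(\left(- \frac{426}{-1219} + \frac{387}{-276}\right) - 2431\right)\right) \left(3542 + \left(33 \cdot 17 + 33 \cdot 7\right)\right) = \left(3711 + \left(\left(\left(-426\right) \left(- \frac{1}{1219}\right) + 387 \left(- \frac{1}{276}\right)\right) - 2431\right)\right) \left(3542 + \left(561 + 231\right)\right) = \left(3711 + \left(\left(\frac{426}{1219} - \frac{129}{92}\right) - 2431\right)\right) \left(3542 + 792\right) = \left(3711 - \frac{11858689}{4876}\right) 4334 = \frac{6236147}{4876} \cdot 4334 = \frac{13513730549}{2438}$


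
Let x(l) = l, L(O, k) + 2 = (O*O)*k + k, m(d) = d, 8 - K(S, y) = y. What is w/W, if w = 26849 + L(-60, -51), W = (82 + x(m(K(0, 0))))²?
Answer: -13067/675 ≈ -19.359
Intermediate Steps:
K(S, y) = 8 - y
L(O, k) = -2 + k + k*O² (L(O, k) = -2 + ((O*O)*k + k) = -2 + (O²*k + k) = -2 + (k*O² + k) = -2 + (k + k*O²) = -2 + k + k*O²)
W = 8100 (W = (82 + (8 - 1*0))² = (82 + (8 + 0))² = (82 + 8)² = 90² = 8100)
w = -156804 (w = 26849 + (-2 - 51 - 51*(-60)²) = 26849 + (-2 - 51 - 51*3600) = 26849 + (-2 - 51 - 183600) = 26849 - 183653 = -156804)
w/W = -156804/8100 = -156804*1/8100 = -13067/675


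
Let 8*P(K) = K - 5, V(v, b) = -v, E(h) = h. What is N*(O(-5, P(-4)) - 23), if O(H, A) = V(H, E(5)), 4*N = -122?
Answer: 549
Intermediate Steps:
N = -61/2 (N = (¼)*(-122) = -61/2 ≈ -30.500)
P(K) = -5/8 + K/8 (P(K) = (K - 5)/8 = (-5 + K)/8 = -5/8 + K/8)
O(H, A) = -H
N*(O(-5, P(-4)) - 23) = -61*(-1*(-5) - 23)/2 = -61*(5 - 23)/2 = -61/2*(-18) = 549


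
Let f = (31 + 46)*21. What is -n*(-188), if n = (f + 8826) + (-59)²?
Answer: 2617712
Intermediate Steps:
f = 1617 (f = 77*21 = 1617)
n = 13924 (n = (1617 + 8826) + (-59)² = 10443 + 3481 = 13924)
-n*(-188) = -13924*(-188) = -1*(-2617712) = 2617712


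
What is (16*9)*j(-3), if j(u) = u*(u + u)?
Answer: 2592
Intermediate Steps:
j(u) = 2*u² (j(u) = u*(2*u) = 2*u²)
(16*9)*j(-3) = (16*9)*(2*(-3)²) = 144*(2*9) = 144*18 = 2592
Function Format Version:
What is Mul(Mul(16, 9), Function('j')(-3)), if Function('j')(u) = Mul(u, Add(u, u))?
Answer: 2592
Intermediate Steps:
Function('j')(u) = Mul(2, Pow(u, 2)) (Function('j')(u) = Mul(u, Mul(2, u)) = Mul(2, Pow(u, 2)))
Mul(Mul(16, 9), Function('j')(-3)) = Mul(Mul(16, 9), Mul(2, Pow(-3, 2))) = Mul(144, Mul(2, 9)) = Mul(144, 18) = 2592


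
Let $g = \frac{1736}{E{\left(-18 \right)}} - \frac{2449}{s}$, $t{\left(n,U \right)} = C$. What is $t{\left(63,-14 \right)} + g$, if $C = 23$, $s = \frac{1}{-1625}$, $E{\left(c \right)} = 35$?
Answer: $\frac{19898488}{5} \approx 3.9797 \cdot 10^{6}$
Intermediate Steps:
$s = - \frac{1}{1625} \approx -0.00061538$
$t{\left(n,U \right)} = 23$
$g = \frac{19898373}{5}$ ($g = \frac{1736}{35} - \frac{2449}{- \frac{1}{1625}} = 1736 \cdot \frac{1}{35} - -3979625 = \frac{248}{5} + 3979625 = \frac{19898373}{5} \approx 3.9797 \cdot 10^{6}$)
$t{\left(63,-14 \right)} + g = 23 + \frac{19898373}{5} = \frac{19898488}{5}$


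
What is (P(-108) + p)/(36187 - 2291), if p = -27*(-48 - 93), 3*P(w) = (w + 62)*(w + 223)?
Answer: 6131/101688 ≈ 0.060292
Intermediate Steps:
P(w) = (62 + w)*(223 + w)/3 (P(w) = ((w + 62)*(w + 223))/3 = ((62 + w)*(223 + w))/3 = (62 + w)*(223 + w)/3)
p = 3807 (p = -27*(-141) = 3807)
(P(-108) + p)/(36187 - 2291) = ((13826/3 + 95*(-108) + (1/3)*(-108)**2) + 3807)/(36187 - 2291) = ((13826/3 - 10260 + (1/3)*11664) + 3807)/33896 = ((13826/3 - 10260 + 3888) + 3807)*(1/33896) = (-5290/3 + 3807)*(1/33896) = (6131/3)*(1/33896) = 6131/101688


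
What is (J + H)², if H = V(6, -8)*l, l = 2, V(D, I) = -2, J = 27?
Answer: 529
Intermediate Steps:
H = -4 (H = -2*2 = -4)
(J + H)² = (27 - 4)² = 23² = 529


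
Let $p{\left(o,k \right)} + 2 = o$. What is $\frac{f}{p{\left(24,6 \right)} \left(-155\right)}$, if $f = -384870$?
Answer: $\frac{38487}{341} \approx 112.87$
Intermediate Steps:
$p{\left(o,k \right)} = -2 + o$
$\frac{f}{p{\left(24,6 \right)} \left(-155\right)} = - \frac{384870}{\left(-2 + 24\right) \left(-155\right)} = - \frac{384870}{22 \left(-155\right)} = - \frac{384870}{-3410} = \left(-384870\right) \left(- \frac{1}{3410}\right) = \frac{38487}{341}$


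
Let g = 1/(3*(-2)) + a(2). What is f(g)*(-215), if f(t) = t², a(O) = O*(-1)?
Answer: -36335/36 ≈ -1009.3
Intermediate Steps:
a(O) = -O
g = -13/6 (g = 1/(3*(-2)) - 1*2 = (⅓)*(-½) - 2 = -⅙ - 2 = -13/6 ≈ -2.1667)
f(g)*(-215) = (-13/6)²*(-215) = (169/36)*(-215) = -36335/36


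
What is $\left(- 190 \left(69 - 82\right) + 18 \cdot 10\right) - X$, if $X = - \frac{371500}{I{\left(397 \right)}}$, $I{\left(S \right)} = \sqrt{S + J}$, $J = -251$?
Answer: $2650 + \frac{185750 \sqrt{146}}{73} \approx 33396.0$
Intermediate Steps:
$I{\left(S \right)} = \sqrt{-251 + S}$ ($I{\left(S \right)} = \sqrt{S - 251} = \sqrt{-251 + S}$)
$X = - \frac{185750 \sqrt{146}}{73}$ ($X = - \frac{371500}{\sqrt{-251 + 397}} = - \frac{371500}{\sqrt{146}} = - 371500 \frac{\sqrt{146}}{146} = - \frac{185750 \sqrt{146}}{73} \approx -30746.0$)
$\left(- 190 \left(69 - 82\right) + 18 \cdot 10\right) - X = \left(- 190 \left(69 - 82\right) + 18 \cdot 10\right) - - \frac{185750 \sqrt{146}}{73} = \left(\left(-190\right) \left(-13\right) + 180\right) + \frac{185750 \sqrt{146}}{73} = \left(2470 + 180\right) + \frac{185750 \sqrt{146}}{73} = 2650 + \frac{185750 \sqrt{146}}{73}$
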